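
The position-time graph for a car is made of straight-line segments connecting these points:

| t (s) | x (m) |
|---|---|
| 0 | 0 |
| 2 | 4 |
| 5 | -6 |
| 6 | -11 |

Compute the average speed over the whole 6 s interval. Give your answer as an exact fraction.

19/6 m/s

Average speed = (total path length)/(elapsed time); on a piecewise-linear x-t graph the path length is Σ|Δx|.
0–2 s: |Δx| = |4 − 0| = 4 m
2–5 s: |Δx| = |-6 − 4| = 10 m
5–6 s: |Δx| = |-11 − -6| = 5 m
Total path = 19 m; average speed = 19/6 = 19/6 m/s.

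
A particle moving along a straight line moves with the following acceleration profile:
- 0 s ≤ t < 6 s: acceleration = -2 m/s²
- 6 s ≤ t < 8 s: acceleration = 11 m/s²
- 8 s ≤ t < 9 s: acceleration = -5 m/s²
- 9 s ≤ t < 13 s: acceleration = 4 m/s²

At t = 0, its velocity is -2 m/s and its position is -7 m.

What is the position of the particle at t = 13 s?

On each constant-a segment, Δv = aΔt and Δx = v₀Δt + ½aΔt²; chain segment to segment.
0–6 s: v starts -2 m/s; Δx = -2·6 + ½·-2·6² = -48 m; v ends -14 m/s.
6–8 s: v starts -14 m/s; Δx = -14·2 + ½·11·2² = -6 m; v ends 8 m/s.
8–9 s: v starts 8 m/s; Δx = 8·1 + ½·-5·1² = 5.5 m; v ends 3 m/s.
9–13 s: v starts 3 m/s; Δx = 3·4 + ½·4·4² = 44 m; v ends 19 m/s.
x(13) = -7 + Σ Δx = -11.5 m.

-11.5 m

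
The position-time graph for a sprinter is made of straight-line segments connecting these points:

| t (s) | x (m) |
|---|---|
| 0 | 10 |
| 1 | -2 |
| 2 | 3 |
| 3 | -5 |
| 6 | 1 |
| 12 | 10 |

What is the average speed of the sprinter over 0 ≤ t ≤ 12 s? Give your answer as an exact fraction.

Average speed = (total path length)/(elapsed time); on a piecewise-linear x-t graph the path length is Σ|Δx|.
0–1 s: |Δx| = |-2 − 10| = 12 m
1–2 s: |Δx| = |3 − -2| = 5 m
2–3 s: |Δx| = |-5 − 3| = 8 m
3–6 s: |Δx| = |1 − -5| = 6 m
6–12 s: |Δx| = |10 − 1| = 9 m
Total path = 40 m; average speed = 40/12 = 10/3 m/s.

10/3 m/s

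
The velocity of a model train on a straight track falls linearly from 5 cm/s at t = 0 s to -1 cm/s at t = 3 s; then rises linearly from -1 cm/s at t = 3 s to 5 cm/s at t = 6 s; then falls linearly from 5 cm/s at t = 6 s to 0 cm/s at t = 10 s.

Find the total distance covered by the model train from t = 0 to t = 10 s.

Distance (not displacement) is the total path length: add the absolute areas under v-t.
0–3 s: v = 0 at t = 2.5 s; triangle areas 6.25 + 0.25 = 6.5 cm
3–6 s: v = 0 at t = 3.5 s; triangle areas 0.25 + 6.25 = 6.5 cm
6–10 s: |½(5 + 0)(4)| = 10 cm
Total distance = 23 cm

23 cm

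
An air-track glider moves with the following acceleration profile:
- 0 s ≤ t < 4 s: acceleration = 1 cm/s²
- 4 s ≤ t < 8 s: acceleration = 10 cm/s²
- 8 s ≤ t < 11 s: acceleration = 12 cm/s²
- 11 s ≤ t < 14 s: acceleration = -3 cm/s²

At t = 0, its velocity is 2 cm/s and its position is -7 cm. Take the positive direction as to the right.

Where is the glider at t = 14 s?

On each constant-a segment, Δv = aΔt and Δx = v₀Δt + ½aΔt²; chain segment to segment.
0–4 s: v starts 2 cm/s; Δx = 2·4 + ½·1·4² = 16 cm; v ends 6 cm/s.
4–8 s: v starts 6 cm/s; Δx = 6·4 + ½·10·4² = 104 cm; v ends 46 cm/s.
8–11 s: v starts 46 cm/s; Δx = 46·3 + ½·12·3² = 192 cm; v ends 82 cm/s.
11–14 s: v starts 82 cm/s; Δx = 82·3 + ½·-3·3² = 232.5 cm; v ends 73 cm/s.
x(14) = -7 + Σ Δx = 537.5 cm.

537.5 cm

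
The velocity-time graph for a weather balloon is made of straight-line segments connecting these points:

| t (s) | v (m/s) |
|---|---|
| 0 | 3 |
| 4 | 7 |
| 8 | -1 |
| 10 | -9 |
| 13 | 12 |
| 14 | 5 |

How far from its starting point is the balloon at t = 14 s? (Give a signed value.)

Net displacement equals the area under the velocity-time graph (areas below the axis count negative).
0–4 s: ½(3 + 7)(4) = 20 m
4–8 s: ½(7 + -1)(4) = 12 m
8–10 s: ½(-1 + -9)(2) = -10 m
10–13 s: ½(-9 + 12)(3) = 4.5 m
13–14 s: ½(12 + 5)(1) = 8.5 m
Net displacement = 35 m

35 m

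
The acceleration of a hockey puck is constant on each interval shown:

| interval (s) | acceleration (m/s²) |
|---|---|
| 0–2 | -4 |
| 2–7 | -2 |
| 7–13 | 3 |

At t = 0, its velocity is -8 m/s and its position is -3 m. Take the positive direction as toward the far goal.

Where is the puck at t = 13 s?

On each constant-a segment, Δv = aΔt and Δx = v₀Δt + ½aΔt²; chain segment to segment.
0–2 s: v starts -8 m/s; Δx = -8·2 + ½·-4·2² = -24 m; v ends -16 m/s.
2–7 s: v starts -16 m/s; Δx = -16·5 + ½·-2·5² = -105 m; v ends -26 m/s.
7–13 s: v starts -26 m/s; Δx = -26·6 + ½·3·6² = -102 m; v ends -8 m/s.
x(13) = -3 + Σ Δx = -234 m.

-234 m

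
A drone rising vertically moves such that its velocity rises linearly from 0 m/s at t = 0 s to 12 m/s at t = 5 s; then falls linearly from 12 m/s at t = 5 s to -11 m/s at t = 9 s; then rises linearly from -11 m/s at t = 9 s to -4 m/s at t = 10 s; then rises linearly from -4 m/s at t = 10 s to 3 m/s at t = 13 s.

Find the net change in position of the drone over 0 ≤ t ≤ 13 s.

Net displacement equals the area under the velocity-time graph (areas below the axis count negative).
0–5 s: ½(0 + 12)(5) = 30 m
5–9 s: ½(12 + -11)(4) = 2 m
9–10 s: ½(-11 + -4)(1) = -7.5 m
10–13 s: ½(-4 + 3)(3) = -1.5 m
Net displacement = 23 m

23 m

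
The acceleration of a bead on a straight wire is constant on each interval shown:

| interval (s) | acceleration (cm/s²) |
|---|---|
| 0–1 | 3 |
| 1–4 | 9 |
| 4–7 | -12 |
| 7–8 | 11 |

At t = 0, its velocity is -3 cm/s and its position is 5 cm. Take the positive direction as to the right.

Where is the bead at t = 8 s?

67.5 cm

On each constant-a segment, Δv = aΔt and Δx = v₀Δt + ½aΔt²; chain segment to segment.
0–1 s: v starts -3 cm/s; Δx = -3·1 + ½·3·1² = -1.5 cm; v ends 0 cm/s.
1–4 s: v starts 0 cm/s; Δx = 0·3 + ½·9·3² = 40.5 cm; v ends 27 cm/s.
4–7 s: v starts 27 cm/s; Δx = 27·3 + ½·-12·3² = 27 cm; v ends -9 cm/s.
7–8 s: v starts -9 cm/s; Δx = -9·1 + ½·11·1² = -3.5 cm; v ends 2 cm/s.
x(8) = 5 + Σ Δx = 67.5 cm.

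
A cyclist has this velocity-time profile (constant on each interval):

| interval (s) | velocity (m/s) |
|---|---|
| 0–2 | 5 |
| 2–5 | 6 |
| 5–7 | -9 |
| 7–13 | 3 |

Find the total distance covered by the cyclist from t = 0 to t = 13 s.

64 m

Distance (not displacement) is the total path length: add the absolute areas under v-t.
0–2 s: |5| × 2 = 10 m
2–5 s: |6| × 3 = 18 m
5–7 s: |-9| × 2 = 18 m
7–13 s: |3| × 6 = 18 m
Total distance = 64 m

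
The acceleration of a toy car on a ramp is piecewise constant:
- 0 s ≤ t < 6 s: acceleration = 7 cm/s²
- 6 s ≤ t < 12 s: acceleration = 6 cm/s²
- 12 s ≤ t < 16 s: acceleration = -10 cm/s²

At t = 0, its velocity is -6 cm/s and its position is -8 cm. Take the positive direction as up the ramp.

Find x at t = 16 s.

On each constant-a segment, Δv = aΔt and Δx = v₀Δt + ½aΔt²; chain segment to segment.
0–6 s: v starts -6 cm/s; Δx = -6·6 + ½·7·6² = 90 cm; v ends 36 cm/s.
6–12 s: v starts 36 cm/s; Δx = 36·6 + ½·6·6² = 324 cm; v ends 72 cm/s.
12–16 s: v starts 72 cm/s; Δx = 72·4 + ½·-10·4² = 208 cm; v ends 32 cm/s.
x(16) = -8 + Σ Δx = 614 cm.

614 cm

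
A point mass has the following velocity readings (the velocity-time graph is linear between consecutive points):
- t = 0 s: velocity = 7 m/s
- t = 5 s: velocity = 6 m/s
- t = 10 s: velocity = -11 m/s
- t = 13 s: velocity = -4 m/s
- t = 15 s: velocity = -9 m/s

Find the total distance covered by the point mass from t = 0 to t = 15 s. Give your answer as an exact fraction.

Distance (not displacement) is the total path length: add the absolute areas under v-t.
0–5 s: |½(7 + 6)(5)| = 32.5 m
5–10 s: v = 0 at t = 115/17 s; triangle areas 90/17 + 605/34 = 785/34 m
10–13 s: |½(-11 + -4)(3)| = 22.5 m
13–15 s: |½(-4 + -9)(2)| = 13 m
Total distance = 3097/34 m

3097/34 m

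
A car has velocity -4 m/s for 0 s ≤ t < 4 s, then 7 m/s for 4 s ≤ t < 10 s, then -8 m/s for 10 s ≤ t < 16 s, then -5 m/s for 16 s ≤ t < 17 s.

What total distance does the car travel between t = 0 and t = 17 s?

111 m

Distance (not displacement) is the total path length: add the absolute areas under v-t.
0–4 s: |-4| × 4 = 16 m
4–10 s: |7| × 6 = 42 m
10–16 s: |-8| × 6 = 48 m
16–17 s: |-5| × 1 = 5 m
Total distance = 111 m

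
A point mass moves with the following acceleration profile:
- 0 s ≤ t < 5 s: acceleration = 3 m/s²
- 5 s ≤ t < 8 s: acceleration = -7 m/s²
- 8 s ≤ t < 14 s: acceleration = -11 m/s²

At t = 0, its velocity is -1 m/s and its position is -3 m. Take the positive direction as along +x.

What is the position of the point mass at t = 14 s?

On each constant-a segment, Δv = aΔt and Δx = v₀Δt + ½aΔt²; chain segment to segment.
0–5 s: v starts -1 m/s; Δx = -1·5 + ½·3·5² = 32.5 m; v ends 14 m/s.
5–8 s: v starts 14 m/s; Δx = 14·3 + ½·-7·3² = 10.5 m; v ends -7 m/s.
8–14 s: v starts -7 m/s; Δx = -7·6 + ½·-11·6² = -240 m; v ends -73 m/s.
x(14) = -3 + Σ Δx = -200 m.

-200 m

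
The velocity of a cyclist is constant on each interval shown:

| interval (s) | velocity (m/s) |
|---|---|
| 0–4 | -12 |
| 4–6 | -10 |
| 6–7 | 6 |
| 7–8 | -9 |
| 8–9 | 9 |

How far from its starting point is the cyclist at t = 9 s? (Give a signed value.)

-62 m

Net displacement equals the area under the velocity-time graph (areas below the axis count negative).
0–4 s: -12 × 4 = -48 m
4–6 s: -10 × 2 = -20 m
6–7 s: 6 × 1 = 6 m
7–8 s: -9 × 1 = -9 m
8–9 s: 9 × 1 = 9 m
Net displacement = -62 m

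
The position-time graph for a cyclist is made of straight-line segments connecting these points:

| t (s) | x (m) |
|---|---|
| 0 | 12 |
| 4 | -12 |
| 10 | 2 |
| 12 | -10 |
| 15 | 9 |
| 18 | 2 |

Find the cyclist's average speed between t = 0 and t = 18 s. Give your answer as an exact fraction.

38/9 m/s

Average speed = (total path length)/(elapsed time); on a piecewise-linear x-t graph the path length is Σ|Δx|.
0–4 s: |Δx| = |-12 − 12| = 24 m
4–10 s: |Δx| = |2 − -12| = 14 m
10–12 s: |Δx| = |-10 − 2| = 12 m
12–15 s: |Δx| = |9 − -10| = 19 m
15–18 s: |Δx| = |2 − 9| = 7 m
Total path = 76 m; average speed = 76/18 = 38/9 m/s.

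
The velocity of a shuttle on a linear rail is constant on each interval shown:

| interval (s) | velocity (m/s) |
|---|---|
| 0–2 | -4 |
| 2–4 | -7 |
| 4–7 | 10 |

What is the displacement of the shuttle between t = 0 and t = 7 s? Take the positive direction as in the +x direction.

Displacement is the signed area under the v-t curve.
0–2 s: -4 × 2 = -8 m
2–4 s: -7 × 2 = -14 m
4–7 s: 10 × 3 = 30 m
Net displacement = 8 m

8 m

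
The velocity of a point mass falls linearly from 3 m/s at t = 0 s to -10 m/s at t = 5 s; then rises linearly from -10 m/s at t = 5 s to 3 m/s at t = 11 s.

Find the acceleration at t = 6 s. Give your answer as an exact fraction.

13/6 m/s²

Acceleration is the slope of the v-t graph on 5–11 s: (3 − -10)/(11 − 5) = 13/6 m/s².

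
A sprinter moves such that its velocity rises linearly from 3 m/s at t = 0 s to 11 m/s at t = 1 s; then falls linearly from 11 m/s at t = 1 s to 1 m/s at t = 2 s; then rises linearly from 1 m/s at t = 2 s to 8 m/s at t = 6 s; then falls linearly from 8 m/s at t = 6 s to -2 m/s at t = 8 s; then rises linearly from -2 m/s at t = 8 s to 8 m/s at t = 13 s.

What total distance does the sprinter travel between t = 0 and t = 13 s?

54.8 m

Distance (not displacement) is the total path length: add the absolute areas under v-t.
0–1 s: |½(3 + 11)(1)| = 7 m
1–2 s: |½(11 + 1)(1)| = 6 m
2–6 s: |½(1 + 8)(4)| = 18 m
6–8 s: v = 0 at t = 7.6 s; triangle areas 6.4 + 0.4 = 6.8 m
8–13 s: v = 0 at t = 9 s; triangle areas 1 + 16 = 17 m
Total distance = 54.8 m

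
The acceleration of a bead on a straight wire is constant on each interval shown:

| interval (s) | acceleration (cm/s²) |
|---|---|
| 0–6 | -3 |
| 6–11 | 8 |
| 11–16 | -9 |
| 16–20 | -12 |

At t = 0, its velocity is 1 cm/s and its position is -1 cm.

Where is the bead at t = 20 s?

On each constant-a segment, Δv = aΔt and Δx = v₀Δt + ½aΔt²; chain segment to segment.
0–6 s: v starts 1 cm/s; Δx = 1·6 + ½·-3·6² = -48 cm; v ends -17 cm/s.
6–11 s: v starts -17 cm/s; Δx = -17·5 + ½·8·5² = 15 cm; v ends 23 cm/s.
11–16 s: v starts 23 cm/s; Δx = 23·5 + ½·-9·5² = 2.5 cm; v ends -22 cm/s.
16–20 s: v starts -22 cm/s; Δx = -22·4 + ½·-12·4² = -184 cm; v ends -70 cm/s.
x(20) = -1 + Σ Δx = -215.5 cm.

-215.5 cm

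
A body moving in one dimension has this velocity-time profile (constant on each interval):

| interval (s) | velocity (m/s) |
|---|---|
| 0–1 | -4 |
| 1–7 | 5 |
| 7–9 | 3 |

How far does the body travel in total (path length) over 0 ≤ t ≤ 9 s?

Total distance travelled is ∫|v| dt — sum the magnitudes of each area piece.
0–1 s: |-4| × 1 = 4 m
1–7 s: |5| × 6 = 30 m
7–9 s: |3| × 2 = 6 m
Total distance = 40 m

40 m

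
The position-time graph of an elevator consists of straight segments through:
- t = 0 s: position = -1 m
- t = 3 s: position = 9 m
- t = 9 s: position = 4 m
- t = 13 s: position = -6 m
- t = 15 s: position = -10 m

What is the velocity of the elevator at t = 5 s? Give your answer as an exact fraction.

Velocity is the slope of the x-t graph on 3–9 s: (4 − 9)/(9 − 3) = -5/6 m/s.

-5/6 m/s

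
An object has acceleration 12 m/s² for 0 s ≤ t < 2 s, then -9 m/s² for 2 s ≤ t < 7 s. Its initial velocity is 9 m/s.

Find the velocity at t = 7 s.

Δv equals the area under the a-t graph; then v = v₀ + Δv.
0–2 s: 12 × 2 = 24 m/s
2–7 s: -9 × 5 = -45 m/s
Δv = -21 m/s, so v(7) = 9 + (-21) = -12 m/s.

-12 m/s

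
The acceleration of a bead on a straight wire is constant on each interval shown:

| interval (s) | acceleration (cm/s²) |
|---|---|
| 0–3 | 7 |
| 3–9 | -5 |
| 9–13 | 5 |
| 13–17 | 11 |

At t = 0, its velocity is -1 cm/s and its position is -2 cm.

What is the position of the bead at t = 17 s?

On each constant-a segment, Δv = aΔt and Δx = v₀Δt + ½aΔt²; chain segment to segment.
0–3 s: v starts -1 cm/s; Δx = -1·3 + ½·7·3² = 28.5 cm; v ends 20 cm/s.
3–9 s: v starts 20 cm/s; Δx = 20·6 + ½·-5·6² = 30 cm; v ends -10 cm/s.
9–13 s: v starts -10 cm/s; Δx = -10·4 + ½·5·4² = 0 cm; v ends 10 cm/s.
13–17 s: v starts 10 cm/s; Δx = 10·4 + ½·11·4² = 128 cm; v ends 54 cm/s.
x(17) = -2 + Σ Δx = 184.5 cm.

184.5 cm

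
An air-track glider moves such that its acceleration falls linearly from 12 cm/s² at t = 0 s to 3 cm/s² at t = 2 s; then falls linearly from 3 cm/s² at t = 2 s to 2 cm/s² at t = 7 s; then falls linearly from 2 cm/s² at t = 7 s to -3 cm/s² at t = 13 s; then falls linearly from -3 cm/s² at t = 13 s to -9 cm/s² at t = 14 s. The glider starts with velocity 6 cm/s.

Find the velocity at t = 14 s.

24.5 cm/s

Δv equals the area under the a-t graph; then v = v₀ + Δv.
0–2 s: ½(12 + 3)(2) = 15 cm/s
2–7 s: ½(3 + 2)(5) = 12.5 cm/s
7–13 s: ½(2 + -3)(6) = -3 cm/s
13–14 s: ½(-3 + -9)(1) = -6 cm/s
Δv = 18.5 cm/s, so v(14) = 6 + (18.5) = 24.5 cm/s.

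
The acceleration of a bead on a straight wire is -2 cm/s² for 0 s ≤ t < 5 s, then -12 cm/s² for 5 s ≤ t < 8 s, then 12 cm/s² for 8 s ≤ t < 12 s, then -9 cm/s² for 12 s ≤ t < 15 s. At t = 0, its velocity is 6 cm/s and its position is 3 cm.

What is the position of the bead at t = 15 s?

On each constant-a segment, Δv = aΔt and Δx = v₀Δt + ½aΔt²; chain segment to segment.
0–5 s: v starts 6 cm/s; Δx = 6·5 + ½·-2·5² = 5 cm; v ends -4 cm/s.
5–8 s: v starts -4 cm/s; Δx = -4·3 + ½·-12·3² = -66 cm; v ends -40 cm/s.
8–12 s: v starts -40 cm/s; Δx = -40·4 + ½·12·4² = -64 cm; v ends 8 cm/s.
12–15 s: v starts 8 cm/s; Δx = 8·3 + ½·-9·3² = -16.5 cm; v ends -19 cm/s.
x(15) = 3 + Σ Δx = -138.5 cm.

-138.5 cm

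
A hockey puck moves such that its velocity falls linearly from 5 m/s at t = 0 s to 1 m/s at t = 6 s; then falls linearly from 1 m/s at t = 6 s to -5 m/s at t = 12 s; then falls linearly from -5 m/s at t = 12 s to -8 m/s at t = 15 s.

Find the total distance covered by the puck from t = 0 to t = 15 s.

Total distance travelled is ∫|v| dt — sum the magnitudes of each area piece.
0–6 s: |½(5 + 1)(6)| = 18 m
6–12 s: v = 0 at t = 7 s; triangle areas 0.5 + 12.5 = 13 m
12–15 s: |½(-5 + -8)(3)| = 19.5 m
Total distance = 50.5 m

50.5 m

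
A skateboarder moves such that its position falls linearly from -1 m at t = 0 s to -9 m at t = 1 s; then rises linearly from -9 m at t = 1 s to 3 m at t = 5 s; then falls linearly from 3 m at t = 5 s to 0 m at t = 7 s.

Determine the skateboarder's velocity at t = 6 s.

-1.5 m/s

Velocity is the slope of the x-t graph on 5–7 s: (0 − 3)/(7 − 5) = -1.5 m/s.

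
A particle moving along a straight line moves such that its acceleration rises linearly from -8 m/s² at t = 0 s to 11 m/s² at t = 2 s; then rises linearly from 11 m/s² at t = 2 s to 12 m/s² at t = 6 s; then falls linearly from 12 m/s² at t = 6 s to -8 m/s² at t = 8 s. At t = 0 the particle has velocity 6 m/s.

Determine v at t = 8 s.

Δv equals the area under the a-t graph; then v = v₀ + Δv.
0–2 s: ½(-8 + 11)(2) = 3 m/s
2–6 s: ½(11 + 12)(4) = 46 m/s
6–8 s: ½(12 + -8)(2) = 4 m/s
Δv = 53 m/s, so v(8) = 6 + (53) = 59 m/s.

59 m/s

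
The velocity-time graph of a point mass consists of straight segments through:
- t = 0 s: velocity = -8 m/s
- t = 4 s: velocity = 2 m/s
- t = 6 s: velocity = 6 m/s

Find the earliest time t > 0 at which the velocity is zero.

v changes sign on 0–4 s (from -8 to 2); the graph is linear there, so v = 0 at t = 0 + (8)·(4 − 0)/(2 − -8) = 3.2 s.

t = 3.2 s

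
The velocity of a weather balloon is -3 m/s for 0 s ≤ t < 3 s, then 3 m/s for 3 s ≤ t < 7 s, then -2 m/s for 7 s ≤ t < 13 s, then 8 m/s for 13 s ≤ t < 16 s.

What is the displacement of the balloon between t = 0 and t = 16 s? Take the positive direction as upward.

Net displacement equals the area under the velocity-time graph (areas below the axis count negative).
0–3 s: -3 × 3 = -9 m
3–7 s: 3 × 4 = 12 m
7–13 s: -2 × 6 = -12 m
13–16 s: 8 × 3 = 24 m
Net displacement = 15 m

15 m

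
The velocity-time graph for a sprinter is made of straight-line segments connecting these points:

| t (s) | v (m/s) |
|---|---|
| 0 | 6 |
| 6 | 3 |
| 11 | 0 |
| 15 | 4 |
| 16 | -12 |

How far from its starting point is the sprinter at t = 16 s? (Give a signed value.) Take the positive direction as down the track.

Net displacement equals the area under the velocity-time graph (areas below the axis count negative).
0–6 s: ½(6 + 3)(6) = 27 m
6–11 s: ½(3 + 0)(5) = 7.5 m
11–15 s: ½(0 + 4)(4) = 8 m
15–16 s: ½(4 + -12)(1) = -4 m
Net displacement = 38.5 m

38.5 m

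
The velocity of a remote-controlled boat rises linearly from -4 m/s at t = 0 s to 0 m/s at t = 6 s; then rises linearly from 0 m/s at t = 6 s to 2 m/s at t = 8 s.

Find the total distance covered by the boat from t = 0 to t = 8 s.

14 m

Distance (not displacement) is the total path length: add the absolute areas under v-t.
0–6 s: |½(-4 + 0)(6)| = 12 m
6–8 s: |½(0 + 2)(2)| = 2 m
Total distance = 14 m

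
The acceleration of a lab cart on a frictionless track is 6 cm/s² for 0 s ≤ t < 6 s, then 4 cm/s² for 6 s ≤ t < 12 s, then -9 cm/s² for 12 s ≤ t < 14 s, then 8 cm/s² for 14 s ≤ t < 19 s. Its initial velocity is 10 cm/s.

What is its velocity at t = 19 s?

Δv equals the area under the a-t graph; then v = v₀ + Δv.
0–6 s: 6 × 6 = 36 cm/s
6–12 s: 4 × 6 = 24 cm/s
12–14 s: -9 × 2 = -18 cm/s
14–19 s: 8 × 5 = 40 cm/s
Δv = 82 cm/s, so v(19) = 10 + (82) = 92 cm/s.

92 cm/s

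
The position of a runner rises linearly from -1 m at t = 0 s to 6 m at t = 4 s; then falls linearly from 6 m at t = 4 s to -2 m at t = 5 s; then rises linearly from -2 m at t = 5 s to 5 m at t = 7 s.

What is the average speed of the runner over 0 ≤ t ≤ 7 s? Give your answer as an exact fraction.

22/7 m/s

Average speed = (total path length)/(elapsed time); on a piecewise-linear x-t graph the path length is Σ|Δx|.
0–4 s: |Δx| = |6 − -1| = 7 m
4–5 s: |Δx| = |-2 − 6| = 8 m
5–7 s: |Δx| = |5 − -2| = 7 m
Total path = 22 m; average speed = 22/7 = 22/7 m/s.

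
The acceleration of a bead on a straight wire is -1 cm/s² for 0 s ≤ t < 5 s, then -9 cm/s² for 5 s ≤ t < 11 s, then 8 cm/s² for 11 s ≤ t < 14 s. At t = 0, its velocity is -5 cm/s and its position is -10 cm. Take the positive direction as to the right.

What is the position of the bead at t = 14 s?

-425.5 cm

On each constant-a segment, Δv = aΔt and Δx = v₀Δt + ½aΔt²; chain segment to segment.
0–5 s: v starts -5 cm/s; Δx = -5·5 + ½·-1·5² = -37.5 cm; v ends -10 cm/s.
5–11 s: v starts -10 cm/s; Δx = -10·6 + ½·-9·6² = -222 cm; v ends -64 cm/s.
11–14 s: v starts -64 cm/s; Δx = -64·3 + ½·8·3² = -156 cm; v ends -40 cm/s.
x(14) = -10 + Σ Δx = -425.5 cm.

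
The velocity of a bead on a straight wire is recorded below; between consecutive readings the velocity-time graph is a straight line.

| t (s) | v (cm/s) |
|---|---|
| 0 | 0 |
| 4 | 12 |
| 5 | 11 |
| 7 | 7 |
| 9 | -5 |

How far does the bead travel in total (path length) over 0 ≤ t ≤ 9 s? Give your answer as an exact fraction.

179/3 cm

Distance (not displacement) is the total path length: add the absolute areas under v-t.
0–4 s: |½(0 + 12)(4)| = 24 cm
4–5 s: |½(12 + 11)(1)| = 11.5 cm
5–7 s: |½(11 + 7)(2)| = 18 cm
7–9 s: v = 0 at t = 49/6 s; triangle areas 49/12 + 25/12 = 37/6 cm
Total distance = 179/3 cm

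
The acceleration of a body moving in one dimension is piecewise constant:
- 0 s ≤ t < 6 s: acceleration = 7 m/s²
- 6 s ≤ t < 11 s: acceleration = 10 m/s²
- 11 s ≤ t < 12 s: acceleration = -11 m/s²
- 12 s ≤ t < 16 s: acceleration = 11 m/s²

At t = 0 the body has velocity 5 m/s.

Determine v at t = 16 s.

130 m/s

Δv equals the area under the a-t graph; then v = v₀ + Δv.
0–6 s: 7 × 6 = 42 m/s
6–11 s: 10 × 5 = 50 m/s
11–12 s: -11 × 1 = -11 m/s
12–16 s: 11 × 4 = 44 m/s
Δv = 125 m/s, so v(16) = 5 + (125) = 130 m/s.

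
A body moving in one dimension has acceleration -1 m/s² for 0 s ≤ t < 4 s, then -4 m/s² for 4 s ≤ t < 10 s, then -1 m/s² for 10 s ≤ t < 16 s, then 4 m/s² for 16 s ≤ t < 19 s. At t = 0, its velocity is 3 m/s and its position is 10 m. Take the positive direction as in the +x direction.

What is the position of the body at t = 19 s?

-307 m

On each constant-a segment, Δv = aΔt and Δx = v₀Δt + ½aΔt²; chain segment to segment.
0–4 s: v starts 3 m/s; Δx = 3·4 + ½·-1·4² = 4 m; v ends -1 m/s.
4–10 s: v starts -1 m/s; Δx = -1·6 + ½·-4·6² = -78 m; v ends -25 m/s.
10–16 s: v starts -25 m/s; Δx = -25·6 + ½·-1·6² = -168 m; v ends -31 m/s.
16–19 s: v starts -31 m/s; Δx = -31·3 + ½·4·3² = -75 m; v ends -19 m/s.
x(19) = 10 + Σ Δx = -307 m.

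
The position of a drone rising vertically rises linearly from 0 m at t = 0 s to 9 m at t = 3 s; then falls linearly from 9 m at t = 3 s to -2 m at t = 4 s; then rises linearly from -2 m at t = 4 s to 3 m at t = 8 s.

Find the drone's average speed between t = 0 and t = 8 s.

Average speed = (total path length)/(elapsed time); on a piecewise-linear x-t graph the path length is Σ|Δx|.
0–3 s: |Δx| = |9 − 0| = 9 m
3–4 s: |Δx| = |-2 − 9| = 11 m
4–8 s: |Δx| = |3 − -2| = 5 m
Total path = 25 m; average speed = 25/8 = 3.125 m/s.

3.125 m/s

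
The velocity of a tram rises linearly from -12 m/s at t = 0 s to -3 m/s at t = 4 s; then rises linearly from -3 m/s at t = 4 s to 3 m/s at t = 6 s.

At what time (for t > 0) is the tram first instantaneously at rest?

t = 5 s

v changes sign on 4–6 s (from -3 to 3); the graph is linear there, so v = 0 at t = 4 + (3)·(6 − 4)/(3 − -3) = 5 s.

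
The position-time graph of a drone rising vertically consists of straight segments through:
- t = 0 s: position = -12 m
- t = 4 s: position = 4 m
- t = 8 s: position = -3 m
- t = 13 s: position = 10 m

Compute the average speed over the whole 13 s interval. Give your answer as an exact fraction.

36/13 m/s

Average speed = (total path length)/(elapsed time); on a piecewise-linear x-t graph the path length is Σ|Δx|.
0–4 s: |Δx| = |4 − -12| = 16 m
4–8 s: |Δx| = |-3 − 4| = 7 m
8–13 s: |Δx| = |10 − -3| = 13 m
Total path = 36 m; average speed = 36/13 = 36/13 m/s.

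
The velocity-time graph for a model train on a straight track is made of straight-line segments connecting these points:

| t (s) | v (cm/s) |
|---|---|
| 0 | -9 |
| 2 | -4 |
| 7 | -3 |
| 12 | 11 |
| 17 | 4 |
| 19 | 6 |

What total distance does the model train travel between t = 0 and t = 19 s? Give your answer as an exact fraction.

1417/14 cm

Distance (not displacement) is the total path length: add the absolute areas under v-t.
0–2 s: |½(-9 + -4)(2)| = 13 cm
2–7 s: |½(-4 + -3)(5)| = 17.5 cm
7–12 s: v = 0 at t = 113/14 s; triangle areas 45/28 + 605/28 = 325/14 cm
12–17 s: |½(11 + 4)(5)| = 37.5 cm
17–19 s: |½(4 + 6)(2)| = 10 cm
Total distance = 1417/14 cm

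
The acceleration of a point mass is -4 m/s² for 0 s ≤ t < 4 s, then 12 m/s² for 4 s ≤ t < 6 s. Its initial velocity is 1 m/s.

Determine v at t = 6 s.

9 m/s

Δv equals the area under the a-t graph; then v = v₀ + Δv.
0–4 s: -4 × 4 = -16 m/s
4–6 s: 12 × 2 = 24 m/s
Δv = 8 m/s, so v(6) = 1 + (8) = 9 m/s.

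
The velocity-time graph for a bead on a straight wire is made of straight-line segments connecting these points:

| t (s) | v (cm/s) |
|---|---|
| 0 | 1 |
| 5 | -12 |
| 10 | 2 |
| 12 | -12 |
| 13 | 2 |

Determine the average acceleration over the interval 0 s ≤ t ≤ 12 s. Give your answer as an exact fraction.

-13/12 cm/s²

Average acceleration = Δv/Δt = (-12 − 1)/(12 − 0) = -13/12 cm/s².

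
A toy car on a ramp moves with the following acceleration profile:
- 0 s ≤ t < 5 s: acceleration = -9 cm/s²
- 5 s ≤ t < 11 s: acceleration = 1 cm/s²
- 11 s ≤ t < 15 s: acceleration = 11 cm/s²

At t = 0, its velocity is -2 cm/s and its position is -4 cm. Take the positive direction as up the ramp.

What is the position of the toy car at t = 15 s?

-466.5 cm

On each constant-a segment, Δv = aΔt and Δx = v₀Δt + ½aΔt²; chain segment to segment.
0–5 s: v starts -2 cm/s; Δx = -2·5 + ½·-9·5² = -122.5 cm; v ends -47 cm/s.
5–11 s: v starts -47 cm/s; Δx = -47·6 + ½·1·6² = -264 cm; v ends -41 cm/s.
11–15 s: v starts -41 cm/s; Δx = -41·4 + ½·11·4² = -76 cm; v ends 3 cm/s.
x(15) = -4 + Σ Δx = -466.5 cm.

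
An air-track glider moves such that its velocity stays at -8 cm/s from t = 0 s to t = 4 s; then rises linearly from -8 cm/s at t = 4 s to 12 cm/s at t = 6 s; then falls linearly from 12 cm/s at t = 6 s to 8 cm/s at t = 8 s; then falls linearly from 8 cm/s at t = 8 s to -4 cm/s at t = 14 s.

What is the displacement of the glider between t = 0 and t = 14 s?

4 cm

Displacement is the signed area under the v-t curve.
0–4 s: -8 × 4 = -32 cm
4–6 s: ½(-8 + 12)(2) = 4 cm
6–8 s: ½(12 + 8)(2) = 20 cm
8–14 s: ½(8 + -4)(6) = 12 cm
Net displacement = 4 cm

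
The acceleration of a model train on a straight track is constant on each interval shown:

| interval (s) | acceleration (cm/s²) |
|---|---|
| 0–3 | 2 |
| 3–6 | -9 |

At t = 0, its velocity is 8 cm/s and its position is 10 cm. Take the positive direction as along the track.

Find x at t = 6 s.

44.5 cm

On each constant-a segment, Δv = aΔt and Δx = v₀Δt + ½aΔt²; chain segment to segment.
0–3 s: v starts 8 cm/s; Δx = 8·3 + ½·2·3² = 33 cm; v ends 14 cm/s.
3–6 s: v starts 14 cm/s; Δx = 14·3 + ½·-9·3² = 1.5 cm; v ends -13 cm/s.
x(6) = 10 + Σ Δx = 44.5 cm.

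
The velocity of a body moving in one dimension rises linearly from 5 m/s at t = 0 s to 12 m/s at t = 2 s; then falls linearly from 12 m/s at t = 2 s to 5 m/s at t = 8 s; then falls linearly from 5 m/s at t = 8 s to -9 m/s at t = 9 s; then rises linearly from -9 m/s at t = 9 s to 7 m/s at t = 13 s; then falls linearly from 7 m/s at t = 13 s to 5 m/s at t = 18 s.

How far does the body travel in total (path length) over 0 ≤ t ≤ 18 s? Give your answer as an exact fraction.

Distance (not displacement) is the total path length: add the absolute areas under v-t.
0–2 s: |½(5 + 12)(2)| = 17 m
2–8 s: |½(12 + 5)(6)| = 51 m
8–9 s: v = 0 at t = 117/14 s; triangle areas 25/28 + 81/28 = 53/14 m
9–13 s: v = 0 at t = 11.25 s; triangle areas 10.125 + 6.125 = 16.25 m
13–18 s: |½(7 + 5)(5)| = 30 m
Total distance = 3305/28 m

3305/28 m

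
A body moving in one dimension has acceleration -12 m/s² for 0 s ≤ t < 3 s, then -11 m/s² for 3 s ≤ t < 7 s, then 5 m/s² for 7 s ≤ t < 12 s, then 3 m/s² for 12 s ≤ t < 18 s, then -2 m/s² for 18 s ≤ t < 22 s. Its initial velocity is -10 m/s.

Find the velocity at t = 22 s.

Δv equals the area under the a-t graph; then v = v₀ + Δv.
0–3 s: -12 × 3 = -36 m/s
3–7 s: -11 × 4 = -44 m/s
7–12 s: 5 × 5 = 25 m/s
12–18 s: 3 × 6 = 18 m/s
18–22 s: -2 × 4 = -8 m/s
Δv = -45 m/s, so v(22) = -10 + (-45) = -55 m/s.

-55 m/s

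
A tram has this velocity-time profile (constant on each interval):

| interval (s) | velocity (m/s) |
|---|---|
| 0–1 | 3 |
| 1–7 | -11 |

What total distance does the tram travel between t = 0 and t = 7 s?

Distance (not displacement) is the total path length: add the absolute areas under v-t.
0–1 s: |3| × 1 = 3 m
1–7 s: |-11| × 6 = 66 m
Total distance = 69 m

69 m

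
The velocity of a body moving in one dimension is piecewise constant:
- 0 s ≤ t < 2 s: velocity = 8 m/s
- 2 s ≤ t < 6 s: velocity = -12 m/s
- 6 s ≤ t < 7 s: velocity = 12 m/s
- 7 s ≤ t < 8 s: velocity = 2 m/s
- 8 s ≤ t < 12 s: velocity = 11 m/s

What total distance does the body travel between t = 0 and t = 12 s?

Total distance travelled is ∫|v| dt — sum the magnitudes of each area piece.
0–2 s: |8| × 2 = 16 m
2–6 s: |-12| × 4 = 48 m
6–7 s: |12| × 1 = 12 m
7–8 s: |2| × 1 = 2 m
8–12 s: |11| × 4 = 44 m
Total distance = 122 m

122 m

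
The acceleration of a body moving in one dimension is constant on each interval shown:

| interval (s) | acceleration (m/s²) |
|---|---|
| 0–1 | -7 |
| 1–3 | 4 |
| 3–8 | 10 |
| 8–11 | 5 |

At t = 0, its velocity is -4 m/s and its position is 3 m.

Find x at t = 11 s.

255 m

On each constant-a segment, Δv = aΔt and Δx = v₀Δt + ½aΔt²; chain segment to segment.
0–1 s: v starts -4 m/s; Δx = -4·1 + ½·-7·1² = -7.5 m; v ends -11 m/s.
1–3 s: v starts -11 m/s; Δx = -11·2 + ½·4·2² = -14 m; v ends -3 m/s.
3–8 s: v starts -3 m/s; Δx = -3·5 + ½·10·5² = 110 m; v ends 47 m/s.
8–11 s: v starts 47 m/s; Δx = 47·3 + ½·5·3² = 163.5 m; v ends 62 m/s.
x(11) = 3 + Σ Δx = 255 m.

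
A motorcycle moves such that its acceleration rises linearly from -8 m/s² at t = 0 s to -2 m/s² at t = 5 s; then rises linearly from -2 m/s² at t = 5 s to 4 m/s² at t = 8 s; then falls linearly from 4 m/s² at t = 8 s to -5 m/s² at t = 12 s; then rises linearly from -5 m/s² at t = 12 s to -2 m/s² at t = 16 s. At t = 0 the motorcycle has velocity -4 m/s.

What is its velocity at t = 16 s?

Δv equals the area under the a-t graph; then v = v₀ + Δv.
0–5 s: ½(-8 + -2)(5) = -25 m/s
5–8 s: ½(-2 + 4)(3) = 3 m/s
8–12 s: ½(4 + -5)(4) = -2 m/s
12–16 s: ½(-5 + -2)(4) = -14 m/s
Δv = -38 m/s, so v(16) = -4 + (-38) = -42 m/s.

-42 m/s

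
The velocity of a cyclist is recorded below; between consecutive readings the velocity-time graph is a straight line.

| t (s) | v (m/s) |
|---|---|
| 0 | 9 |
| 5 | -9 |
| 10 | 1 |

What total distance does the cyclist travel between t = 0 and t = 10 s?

Distance (not displacement) is the total path length: add the absolute areas under v-t.
0–5 s: v = 0 at t = 2.5 s; triangle areas 11.25 + 11.25 = 22.5 m
5–10 s: v = 0 at t = 9.5 s; triangle areas 20.25 + 0.25 = 20.5 m
Total distance = 43 m

43 m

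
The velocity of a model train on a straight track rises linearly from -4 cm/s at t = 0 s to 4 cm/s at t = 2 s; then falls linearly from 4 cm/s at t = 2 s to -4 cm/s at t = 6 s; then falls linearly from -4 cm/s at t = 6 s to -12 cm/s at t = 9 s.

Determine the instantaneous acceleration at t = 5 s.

-2 cm/s²

Acceleration is the slope of the v-t graph on 2–6 s: (-4 − 4)/(6 − 2) = -2 cm/s².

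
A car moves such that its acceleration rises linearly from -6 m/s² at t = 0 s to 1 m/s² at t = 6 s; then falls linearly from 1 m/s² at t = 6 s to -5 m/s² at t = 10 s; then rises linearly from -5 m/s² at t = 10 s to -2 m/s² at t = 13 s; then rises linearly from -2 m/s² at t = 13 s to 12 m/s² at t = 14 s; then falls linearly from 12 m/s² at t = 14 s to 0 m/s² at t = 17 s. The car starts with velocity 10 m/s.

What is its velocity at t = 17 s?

Δv equals the area under the a-t graph; then v = v₀ + Δv.
0–6 s: ½(-6 + 1)(6) = -15 m/s
6–10 s: ½(1 + -5)(4) = -8 m/s
10–13 s: ½(-5 + -2)(3) = -10.5 m/s
13–14 s: ½(-2 + 12)(1) = 5 m/s
14–17 s: ½(12 + 0)(3) = 18 m/s
Δv = -10.5 m/s, so v(17) = 10 + (-10.5) = -0.5 m/s.

-0.5 m/s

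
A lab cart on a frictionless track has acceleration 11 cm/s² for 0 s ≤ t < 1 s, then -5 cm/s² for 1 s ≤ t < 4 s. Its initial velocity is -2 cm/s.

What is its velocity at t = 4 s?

Δv equals the area under the a-t graph; then v = v₀ + Δv.
0–1 s: 11 × 1 = 11 cm/s
1–4 s: -5 × 3 = -15 cm/s
Δv = -4 cm/s, so v(4) = -2 + (-4) = -6 cm/s.

-6 cm/s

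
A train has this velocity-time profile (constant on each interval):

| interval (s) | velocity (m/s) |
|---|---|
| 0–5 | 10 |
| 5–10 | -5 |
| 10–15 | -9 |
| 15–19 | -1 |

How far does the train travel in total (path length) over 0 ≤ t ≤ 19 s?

Distance (not displacement) is the total path length: add the absolute areas under v-t.
0–5 s: |10| × 5 = 50 m
5–10 s: |-5| × 5 = 25 m
10–15 s: |-9| × 5 = 45 m
15–19 s: |-1| × 4 = 4 m
Total distance = 124 m

124 m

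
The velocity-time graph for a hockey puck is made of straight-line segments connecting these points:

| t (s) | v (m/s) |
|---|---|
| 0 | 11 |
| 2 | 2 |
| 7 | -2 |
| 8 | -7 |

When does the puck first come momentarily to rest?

v changes sign on 2–7 s (from 2 to -2); the graph is linear there, so v = 0 at t = 2 + (-2)·(7 − 2)/(-2 − 2) = 4.5 s.

t = 4.5 s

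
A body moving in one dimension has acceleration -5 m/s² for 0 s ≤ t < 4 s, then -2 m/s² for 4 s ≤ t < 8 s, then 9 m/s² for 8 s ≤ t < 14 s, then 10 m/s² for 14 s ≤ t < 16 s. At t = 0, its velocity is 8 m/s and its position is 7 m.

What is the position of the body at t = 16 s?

On each constant-a segment, Δv = aΔt and Δx = v₀Δt + ½aΔt²; chain segment to segment.
0–4 s: v starts 8 m/s; Δx = 8·4 + ½·-5·4² = -8 m; v ends -12 m/s.
4–8 s: v starts -12 m/s; Δx = -12·4 + ½·-2·4² = -64 m; v ends -20 m/s.
8–14 s: v starts -20 m/s; Δx = -20·6 + ½·9·6² = 42 m; v ends 34 m/s.
14–16 s: v starts 34 m/s; Δx = 34·2 + ½·10·2² = 88 m; v ends 54 m/s.
x(16) = 7 + Σ Δx = 65 m.

65 m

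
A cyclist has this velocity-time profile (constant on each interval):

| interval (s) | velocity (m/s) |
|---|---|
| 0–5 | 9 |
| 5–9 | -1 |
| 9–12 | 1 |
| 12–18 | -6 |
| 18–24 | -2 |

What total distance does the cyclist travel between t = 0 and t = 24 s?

100 m

Distance (not displacement) is the total path length: add the absolute areas under v-t.
0–5 s: |9| × 5 = 45 m
5–9 s: |-1| × 4 = 4 m
9–12 s: |1| × 3 = 3 m
12–18 s: |-6| × 6 = 36 m
18–24 s: |-2| × 6 = 12 m
Total distance = 100 m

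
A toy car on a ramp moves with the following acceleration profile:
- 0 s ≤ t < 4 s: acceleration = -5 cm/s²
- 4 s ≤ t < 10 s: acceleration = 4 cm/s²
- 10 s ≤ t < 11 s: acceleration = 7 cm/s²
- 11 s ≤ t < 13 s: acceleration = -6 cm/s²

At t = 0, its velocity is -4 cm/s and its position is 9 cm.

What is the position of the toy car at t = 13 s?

On each constant-a segment, Δv = aΔt and Δx = v₀Δt + ½aΔt²; chain segment to segment.
0–4 s: v starts -4 cm/s; Δx = -4·4 + ½·-5·4² = -56 cm; v ends -24 cm/s.
4–10 s: v starts -24 cm/s; Δx = -24·6 + ½·4·6² = -72 cm; v ends 0 cm/s.
10–11 s: v starts 0 cm/s; Δx = 0·1 + ½·7·1² = 3.5 cm; v ends 7 cm/s.
11–13 s: v starts 7 cm/s; Δx = 7·2 + ½·-6·2² = 2 cm; v ends -5 cm/s.
x(13) = 9 + Σ Δx = -113.5 cm.

-113.5 cm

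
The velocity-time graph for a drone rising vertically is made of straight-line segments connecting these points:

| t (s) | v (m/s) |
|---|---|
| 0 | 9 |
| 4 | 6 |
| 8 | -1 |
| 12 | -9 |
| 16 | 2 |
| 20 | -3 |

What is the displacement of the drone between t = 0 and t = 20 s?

Net displacement equals the area under the velocity-time graph (areas below the axis count negative).
0–4 s: ½(9 + 6)(4) = 30 m
4–8 s: ½(6 + -1)(4) = 10 m
8–12 s: ½(-1 + -9)(4) = -20 m
12–16 s: ½(-9 + 2)(4) = -14 m
16–20 s: ½(2 + -3)(4) = -2 m
Net displacement = 4 m

4 m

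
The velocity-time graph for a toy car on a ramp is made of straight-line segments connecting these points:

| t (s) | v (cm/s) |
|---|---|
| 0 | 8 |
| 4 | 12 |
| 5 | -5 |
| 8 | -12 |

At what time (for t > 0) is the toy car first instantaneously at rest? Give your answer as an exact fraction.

t = 80/17 s

v changes sign on 4–5 s (from 12 to -5); the graph is linear there, so v = 0 at t = 4 + (-12)·(5 − 4)/(-5 − 12) = 80/17 s.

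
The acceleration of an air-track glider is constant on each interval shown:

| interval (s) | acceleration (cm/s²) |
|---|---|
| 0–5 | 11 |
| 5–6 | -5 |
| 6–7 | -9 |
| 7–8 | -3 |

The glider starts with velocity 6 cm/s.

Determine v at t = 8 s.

44 cm/s

Δv equals the area under the a-t graph; then v = v₀ + Δv.
0–5 s: 11 × 5 = 55 cm/s
5–6 s: -5 × 1 = -5 cm/s
6–7 s: -9 × 1 = -9 cm/s
7–8 s: -3 × 1 = -3 cm/s
Δv = 38 cm/s, so v(8) = 6 + (38) = 44 cm/s.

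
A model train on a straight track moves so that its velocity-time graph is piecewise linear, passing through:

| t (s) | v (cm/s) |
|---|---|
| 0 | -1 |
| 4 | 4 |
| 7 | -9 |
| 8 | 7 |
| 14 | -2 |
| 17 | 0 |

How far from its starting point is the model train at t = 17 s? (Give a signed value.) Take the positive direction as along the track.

Net displacement equals the area under the velocity-time graph (areas below the axis count negative).
0–4 s: ½(-1 + 4)(4) = 6 cm
4–7 s: ½(4 + -9)(3) = -7.5 cm
7–8 s: ½(-9 + 7)(1) = -1 cm
8–14 s: ½(7 + -2)(6) = 15 cm
14–17 s: ½(-2 + 0)(3) = -3 cm
Net displacement = 9.5 cm

9.5 cm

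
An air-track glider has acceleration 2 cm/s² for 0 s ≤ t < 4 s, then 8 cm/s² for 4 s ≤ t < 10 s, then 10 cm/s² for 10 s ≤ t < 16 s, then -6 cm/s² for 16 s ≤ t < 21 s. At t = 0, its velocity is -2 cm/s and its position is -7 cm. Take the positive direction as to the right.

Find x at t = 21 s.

On each constant-a segment, Δv = aΔt and Δx = v₀Δt + ½aΔt²; chain segment to segment.
0–4 s: v starts -2 cm/s; Δx = -2·4 + ½·2·4² = 8 cm; v ends 6 cm/s.
4–10 s: v starts 6 cm/s; Δx = 6·6 + ½·8·6² = 180 cm; v ends 54 cm/s.
10–16 s: v starts 54 cm/s; Δx = 54·6 + ½·10·6² = 504 cm; v ends 114 cm/s.
16–21 s: v starts 114 cm/s; Δx = 114·5 + ½·-6·5² = 495 cm; v ends 84 cm/s.
x(21) = -7 + Σ Δx = 1180 cm.

1180 cm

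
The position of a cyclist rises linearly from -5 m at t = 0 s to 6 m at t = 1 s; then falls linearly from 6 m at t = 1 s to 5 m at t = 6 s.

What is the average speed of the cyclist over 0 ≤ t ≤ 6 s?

2 m/s

Average speed = (total path length)/(elapsed time); on a piecewise-linear x-t graph the path length is Σ|Δx|.
0–1 s: |Δx| = |6 − -5| = 11 m
1–6 s: |Δx| = |5 − 6| = 1 m
Total path = 12 m; average speed = 12/6 = 2 m/s.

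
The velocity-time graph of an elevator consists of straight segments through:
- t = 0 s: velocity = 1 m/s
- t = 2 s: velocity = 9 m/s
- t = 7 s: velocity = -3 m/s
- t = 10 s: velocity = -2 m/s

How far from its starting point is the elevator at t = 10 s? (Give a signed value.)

Net displacement equals the area under the velocity-time graph (areas below the axis count negative).
0–2 s: ½(1 + 9)(2) = 10 m
2–7 s: ½(9 + -3)(5) = 15 m
7–10 s: ½(-3 + -2)(3) = -7.5 m
Net displacement = 17.5 m

17.5 m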